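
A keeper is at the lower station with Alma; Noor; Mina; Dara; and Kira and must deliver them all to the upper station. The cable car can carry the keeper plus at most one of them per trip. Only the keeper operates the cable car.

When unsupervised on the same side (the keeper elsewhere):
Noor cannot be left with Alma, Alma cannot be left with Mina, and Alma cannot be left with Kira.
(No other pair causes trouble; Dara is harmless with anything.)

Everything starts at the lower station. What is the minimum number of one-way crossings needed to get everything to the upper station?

impossible

Following every safe sequence of crossings from the start, the most of the 5 that can be at the upper station as the cable car arrives there on crossings 1, 3, 5 is 1, 2, 3 respectively; the best ever achieved is 3 of 5.
From crossing 7 on, no configuration arises that was not already reachable earlier: only 18 distinct safe configurations (who is on which side, and where the cable car is) can ever be reached, none of them has everyone across, and every continuation just revisits them. So no valid plan exists.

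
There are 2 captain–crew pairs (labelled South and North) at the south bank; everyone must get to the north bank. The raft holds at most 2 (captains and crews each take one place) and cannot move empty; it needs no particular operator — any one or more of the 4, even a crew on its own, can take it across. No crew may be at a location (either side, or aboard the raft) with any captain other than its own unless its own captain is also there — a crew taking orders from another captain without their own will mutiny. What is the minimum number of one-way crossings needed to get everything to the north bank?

Counting alone: each trip to the north bank takes at most 2 across and each return brings at least 1 back, so after t trips out (and t−1 returns) at most 2t − (t−1) of the 4 are across; that first reaches 4 at t = 3, so at least 5 crossings are needed.
The plan below uses exactly 5 crossings, so it is optimal:
1. captain South and crew South cross → the north bank.
2. captain South crosses ← the south bank.
3. captain North and captain South cross → the north bank.
4. captain North crosses ← the south bank.
5. captain North and crew North cross → the north bank.

5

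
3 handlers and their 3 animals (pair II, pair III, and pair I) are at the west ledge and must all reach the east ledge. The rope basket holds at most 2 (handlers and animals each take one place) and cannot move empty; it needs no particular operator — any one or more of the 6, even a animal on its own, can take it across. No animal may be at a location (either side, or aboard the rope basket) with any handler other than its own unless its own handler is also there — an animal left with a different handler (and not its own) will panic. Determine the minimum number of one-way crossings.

11

Counting alone: each trip to the east ledge takes at most 2 across and each return brings at least 1 back, so after t trips out (and t−1 returns) at most 2t − (t−1) of the 6 are across; that first reaches 6 at t = 5, so at least 9 crossings are needed.
The safety rule pushes this higher. Following every safe sequence of crossings, the most of the 6 that can be at the east ledge as the rope basket arrives there on crossing 9 is 5 — never all 6.
So no plan with fewer than 11 crossings exists, and this one achieves 11:
1. animal II and handler II cross → the east ledge.
2. handler II crosses ← the west ledge.
3. animal I and animal III cross → the east ledge.
4. animal II crosses ← the west ledge.
5. handler I and handler III cross → the east ledge.
6. animal III and handler III cross ← the west ledge.
7. handler II and handler III cross → the east ledge.
8. animal I crosses ← the west ledge.
9. animal II and animal III cross → the east ledge.
10. handler I crosses ← the west ledge.
11. animal I and handler I cross → the east ledge.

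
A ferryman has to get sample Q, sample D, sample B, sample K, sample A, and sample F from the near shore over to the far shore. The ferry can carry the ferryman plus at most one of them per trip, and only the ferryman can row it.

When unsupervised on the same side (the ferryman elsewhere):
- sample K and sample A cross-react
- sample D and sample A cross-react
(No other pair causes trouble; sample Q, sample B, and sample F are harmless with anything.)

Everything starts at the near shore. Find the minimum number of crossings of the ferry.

13

Counting alone: the ferryman can take at most 1 across per trip to the far shore, so moving all 6 needs at least 6 loaded trips out, with a return between consecutive ones — at least 11 crossings.
The safety rule pushes this higher. Following every safe sequence of crossings, the most of the 6 that can be at the far shore as the ferry arrives there on crossing 11 is 5 — never all 6.
So no plan with fewer than 13 crossings exists, and this one achieves 13:
1. Ferryman goes to the far shore with sample A.
2. Ferryman goes back to the near shore alone.
3. Ferryman goes to the far shore with sample Q.
4. Ferryman goes back to the near shore alone.
5. Ferryman goes to the far shore with sample D.
6. Ferryman goes back to the near shore with sample A.
7. Ferryman goes to the far shore with sample K.
8. Ferryman goes back to the near shore alone.
9. Ferryman goes to the far shore with sample B.
10. Ferryman goes back to the near shore alone.
11. Ferryman goes to the far shore with sample F.
12. Ferryman goes back to the near shore alone.
13. Ferryman goes to the far shore with sample A.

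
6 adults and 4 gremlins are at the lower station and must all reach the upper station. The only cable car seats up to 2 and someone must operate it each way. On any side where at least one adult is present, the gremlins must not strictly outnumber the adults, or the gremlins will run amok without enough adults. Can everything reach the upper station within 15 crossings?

No

Counting alone: each trip to the upper station takes at most 2 across and each return brings at least 1 back, so after t trips out (and t−1 returns) at most 2t − (t−1) of the 10 are across; that first reaches 10 at t = 9, so at least 17 crossings are needed.
Since 15 < 17, 15 crossings cannot be enough. (The shortest complete plan in fact takes 17:)
1. 2 gremlins → the upper station.  (the lower station: 6A 2G; the upper station: 0A 2G)
2. 1 gremlin ← the lower station.  (the lower station: 6A 3G; the upper station: 0A 1G)
3. 2 gremlins → the upper station.  (the lower station: 6A 1G; the upper station: 0A 3G)
4. 1 gremlin ← the lower station.  (the lower station: 6A 2G; the upper station: 0A 2G)
5. 2 adults → the upper station.  (the lower station: 4A 2G; the upper station: 2A 2G)
6. 1 gremlin ← the lower station.  (the lower station: 4A 3G; the upper station: 2A 1G)
7. 1 adult and 1 gremlin → the upper station.  (the lower station: 3A 2G; the upper station: 3A 2G)
8. 1 gremlin ← the lower station.  (the lower station: 3A 3G; the upper station: 3A 1G)
9. 2 gremlins → the upper station.  (the lower station: 3A 1G; the upper station: 3A 3G)
10. 1 gremlin ← the lower station.  (the lower station: 3A 2G; the upper station: 3A 2G)
11. 1 adult and 1 gremlin → the upper station.  (the lower station: 2A 1G; the upper station: 4A 3G)
12. 1 gremlin ← the lower station.  (the lower station: 2A 2G; the upper station: 4A 2G)
13. 2 gremlins → the upper station.  (the lower station: 2A 0G; the upper station: 4A 4G)
14. 1 gremlin ← the lower station.  (the lower station: 2A 1G; the upper station: 4A 3G)
15. 1 adult and 1 gremlin → the upper station.  (the lower station: 1A 0G; the upper station: 5A 4G)
16. 1 gremlin ← the lower station.  (the lower station: 1A 1G; the upper station: 5A 3G)
17. 1 adult and 1 gremlin → the upper station.  (the lower station: 0A 0G; the upper station: 6A 4G)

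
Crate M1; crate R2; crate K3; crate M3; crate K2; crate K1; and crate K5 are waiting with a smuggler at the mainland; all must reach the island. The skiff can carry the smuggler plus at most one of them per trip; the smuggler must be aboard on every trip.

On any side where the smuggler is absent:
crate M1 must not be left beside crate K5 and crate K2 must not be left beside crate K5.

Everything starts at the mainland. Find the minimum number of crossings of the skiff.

Counting alone: the smuggler can take at most 1 across per trip to the island, so moving all 7 needs at least 7 loaded trips out, with a return between consecutive ones — at least 13 crossings.
The safety rule pushes this higher. Following every safe sequence of crossings, the most of the 7 that can be at the island as the skiff arrives there on crossing 13 is 6 — never all 7.
So no plan with fewer than 15 crossings exists, and this one achieves 15:
1. Smuggler goes to the island with crate K5.  [the mainland: crate K1, crate K2, crate K3, crate M1, crate M3, crate R2 | the island: crate K5]
2. Smuggler goes back to the mainland alone.  [the mainland: crate K1, crate K2, crate K3, crate M1, crate M3, crate R2 | the island: crate K5]
3. Smuggler goes to the island with crate M1.  [the mainland: crate K1, crate K2, crate K3, crate M3, crate R2 | the island: crate K5, crate M1]
4. Smuggler goes back to the mainland with crate K5.  [the mainland: crate K1, crate K2, crate K3, crate K5, crate M3, crate R2 | the island: crate M1]
5. Smuggler goes to the island with crate K2.  [the mainland: crate K1, crate K3, crate K5, crate M3, crate R2 | the island: crate K2, crate M1]
6. Smuggler goes back to the mainland alone.  [the mainland: crate K1, crate K3, crate K5, crate M3, crate R2 | the island: crate K2, crate M1]
7. Smuggler goes to the island with crate R2.  [the mainland: crate K1, crate K3, crate K5, crate M3 | the island: crate K2, crate M1, crate R2]
8. Smuggler goes back to the mainland alone.  [the mainland: crate K1, crate K3, crate K5, crate M3 | the island: crate K2, crate M1, crate R2]
9. Smuggler goes to the island with crate K3.  [the mainland: crate K1, crate K5, crate M3 | the island: crate K2, crate K3, crate M1, crate R2]
10. Smuggler goes back to the mainland alone.  [the mainland: crate K1, crate K5, crate M3 | the island: crate K2, crate K3, crate M1, crate R2]
11. Smuggler goes to the island with crate M3.  [the mainland: crate K1, crate K5 | the island: crate K2, crate K3, crate M1, crate M3, crate R2]
12. Smuggler goes back to the mainland alone.  [the mainland: crate K1, crate K5 | the island: crate K2, crate K3, crate M1, crate M3, crate R2]
13. Smuggler goes to the island with crate K1.  [the mainland: crate K5 | the island: crate K1, crate K2, crate K3, crate M1, crate M3, crate R2]
14. Smuggler goes back to the mainland alone.  [the mainland: crate K5 | the island: crate K1, crate K2, crate K3, crate M1, crate M3, crate R2]
15. Smuggler goes to the island with crate K5.  [the mainland: — | the island: crate K1, crate K2, crate K3, crate K5, crate M1, crate M3, crate R2]

15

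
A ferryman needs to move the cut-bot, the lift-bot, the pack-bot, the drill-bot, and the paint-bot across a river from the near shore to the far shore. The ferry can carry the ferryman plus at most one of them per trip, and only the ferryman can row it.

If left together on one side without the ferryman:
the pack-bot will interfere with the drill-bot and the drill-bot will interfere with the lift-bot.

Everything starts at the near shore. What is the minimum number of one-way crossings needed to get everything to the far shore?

11

Counting alone: the ferryman can take at most 1 across per trip to the far shore, so moving all 5 needs at least 5 loaded trips out, with a return between consecutive ones — at least 9 crossings.
The safety rule pushes this higher. Following every safe sequence of crossings, the most of the 5 that can be at the far shore as the ferry arrives there on crossing 9 is 4 — never all 5.
So no plan with fewer than 11 crossings exists, and this one achieves 11:
1. Ferryman goes to the far shore with the drill-bot.  [the near shore: the cut-bot, the lift-bot, the pack-bot, the paint-bot | the far shore: the drill-bot]
2. Ferryman goes back to the near shore alone.  [the near shore: the cut-bot, the lift-bot, the pack-bot, the paint-bot | the far shore: the drill-bot]
3. Ferryman goes to the far shore with the cut-bot.  [the near shore: the lift-bot, the pack-bot, the paint-bot | the far shore: the cut-bot, the drill-bot]
4. Ferryman goes back to the near shore alone.  [the near shore: the lift-bot, the pack-bot, the paint-bot | the far shore: the cut-bot, the drill-bot]
5. Ferryman goes to the far shore with the lift-bot.  [the near shore: the pack-bot, the paint-bot | the far shore: the cut-bot, the drill-bot, the lift-bot]
6. Ferryman goes back to the near shore with the drill-bot.  [the near shore: the drill-bot, the pack-bot, the paint-bot | the far shore: the cut-bot, the lift-bot]
7. Ferryman goes to the far shore with the pack-bot.  [the near shore: the drill-bot, the paint-bot | the far shore: the cut-bot, the lift-bot, the pack-bot]
8. Ferryman goes back to the near shore alone.  [the near shore: the drill-bot, the paint-bot | the far shore: the cut-bot, the lift-bot, the pack-bot]
9. Ferryman goes to the far shore with the paint-bot.  [the near shore: the drill-bot | the far shore: the cut-bot, the lift-bot, the pack-bot, the paint-bot]
10. Ferryman goes back to the near shore alone.  [the near shore: the drill-bot | the far shore: the cut-bot, the lift-bot, the pack-bot, the paint-bot]
11. Ferryman goes to the far shore with the drill-bot.  [the near shore: — | the far shore: the cut-bot, the drill-bot, the lift-bot, the pack-bot, the paint-bot]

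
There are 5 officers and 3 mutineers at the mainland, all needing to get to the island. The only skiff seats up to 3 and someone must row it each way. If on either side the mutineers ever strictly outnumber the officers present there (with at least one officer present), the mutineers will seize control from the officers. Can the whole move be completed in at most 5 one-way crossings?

Counting alone: each trip to the island takes at most 3 across and each return brings at least 1 back, so after t trips out (and t−1 returns) at most 3t − (t−1) of the 8 are across; that first reaches 8 at t = 4, so at least 7 crossings are needed.
Since 5 < 7, 5 crossings cannot be enough. (The shortest complete plan in fact takes 7:)
1. 2 mutineers → the island.  (the mainland: 5O 1M; the island: 0O 2M)
2. 1 mutineer ← the mainland.  (the mainland: 5O 2M; the island: 0O 1M)
3. 2 officers and 1 mutineer → the island.  (the mainland: 3O 1M; the island: 2O 2M)
4. 1 mutineer ← the mainland.  (the mainland: 3O 2M; the island: 2O 1M)
5. 1 officer and 2 mutineers → the island.  (the mainland: 2O 0M; the island: 3O 3M)
6. 1 mutineer ← the mainland.  (the mainland: 2O 1M; the island: 3O 2M)
7. 2 officers and 1 mutineer → the island.  (the mainland: 0O 0M; the island: 5O 3M)

No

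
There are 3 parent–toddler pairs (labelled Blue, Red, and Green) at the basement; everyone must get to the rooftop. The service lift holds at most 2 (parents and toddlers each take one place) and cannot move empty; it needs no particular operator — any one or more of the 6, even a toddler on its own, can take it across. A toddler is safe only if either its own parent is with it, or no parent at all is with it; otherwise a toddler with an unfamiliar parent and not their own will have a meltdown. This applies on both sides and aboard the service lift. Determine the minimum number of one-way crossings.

11

Counting alone: each trip to the rooftop takes at most 2 across and each return brings at least 1 back, so after t trips out (and t−1 returns) at most 2t − (t−1) of the 6 are across; that first reaches 6 at t = 5, so at least 9 crossings are needed.
The safety rule pushes this higher. Following every safe sequence of crossings, the most of the 6 that can be at the rooftop as the service lift arrives there on crossing 9 is 5 — never all 6.
So no plan with fewer than 11 crossings exists, and this one achieves 11:
1. parent Blue and toddler Blue cross → the rooftop.
2. parent Blue crosses ← the basement.
3. toddler Green and toddler Red cross → the rooftop.
4. toddler Blue crosses ← the basement.
5. parent Green and parent Red cross → the rooftop.
6. parent Red and toddler Red cross ← the basement.
7. parent Blue and parent Red cross → the rooftop.
8. toddler Green crosses ← the basement.
9. toddler Blue and toddler Red cross → the rooftop.
10. parent Green crosses ← the basement.
11. parent Green and toddler Green cross → the rooftop.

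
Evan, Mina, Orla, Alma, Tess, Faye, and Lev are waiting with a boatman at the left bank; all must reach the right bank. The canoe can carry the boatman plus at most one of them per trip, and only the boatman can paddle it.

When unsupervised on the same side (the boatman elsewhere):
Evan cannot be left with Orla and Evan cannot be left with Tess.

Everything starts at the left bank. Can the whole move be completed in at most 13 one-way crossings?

No

Counting alone: the boatman can take at most 1 across per trip to the right bank, so moving all 7 needs at least 7 loaded trips out, with a return between consecutive ones — at least 13 crossings.
The safety rule pushes this higher. Following every safe sequence of crossings, the most of the 7 that can be at the right bank as the canoe arrives there on crossing 13 is 6 — never all 7.
So the move cannot be finished within 13 crossings. (The shortest complete plan takes 15:)
1. Boatman goes to the right bank with Evan.  [the left bank: Alma, Faye, Lev, Mina, Orla, Tess | the right bank: Evan]
2. Boatman goes back to the left bank alone.  [the left bank: Alma, Faye, Lev, Mina, Orla, Tess | the right bank: Evan]
3. Boatman goes to the right bank with Mina.  [the left bank: Alma, Faye, Lev, Orla, Tess | the right bank: Evan, Mina]
4. Boatman goes back to the left bank alone.  [the left bank: Alma, Faye, Lev, Orla, Tess | the right bank: Evan, Mina]
5. Boatman goes to the right bank with Orla.  [the left bank: Alma, Faye, Lev, Tess | the right bank: Evan, Mina, Orla]
6. Boatman goes back to the left bank with Evan.  [the left bank: Alma, Evan, Faye, Lev, Tess | the right bank: Mina, Orla]
7. Boatman goes to the right bank with Tess.  [the left bank: Alma, Evan, Faye, Lev | the right bank: Mina, Orla, Tess]
8. Boatman goes back to the left bank alone.  [the left bank: Alma, Evan, Faye, Lev | the right bank: Mina, Orla, Tess]
9. Boatman goes to the right bank with Alma.  [the left bank: Evan, Faye, Lev | the right bank: Alma, Mina, Orla, Tess]
10. Boatman goes back to the left bank alone.  [the left bank: Evan, Faye, Lev | the right bank: Alma, Mina, Orla, Tess]
11. Boatman goes to the right bank with Faye.  [the left bank: Evan, Lev | the right bank: Alma, Faye, Mina, Orla, Tess]
12. Boatman goes back to the left bank alone.  [the left bank: Evan, Lev | the right bank: Alma, Faye, Mina, Orla, Tess]
13. Boatman goes to the right bank with Lev.  [the left bank: Evan | the right bank: Alma, Faye, Lev, Mina, Orla, Tess]
14. Boatman goes back to the left bank alone.  [the left bank: Evan | the right bank: Alma, Faye, Lev, Mina, Orla, Tess]
15. Boatman goes to the right bank with Evan.  [the left bank: — | the right bank: Alma, Evan, Faye, Lev, Mina, Orla, Tess]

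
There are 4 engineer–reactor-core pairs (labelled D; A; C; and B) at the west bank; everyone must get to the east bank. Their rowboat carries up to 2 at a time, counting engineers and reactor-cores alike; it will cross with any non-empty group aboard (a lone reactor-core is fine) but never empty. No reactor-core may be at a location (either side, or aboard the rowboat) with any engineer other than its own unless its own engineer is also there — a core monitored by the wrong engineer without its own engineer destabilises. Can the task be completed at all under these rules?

No

Following every safe sequence of crossings from the start, the most of the 8 that can be at the east bank as the rowboat arrives there on crossings 1, 3, 5 is 2, 3, 4 respectively; the best ever achieved is 4 of 8.
From crossing 7 on, no configuration arises that was not already reachable earlier: only 44 distinct safe configurations (who is on which side, and where the rowboat is) can ever be reached, none of them has everyone across, and every continuation just revisits them. So no valid plan exists.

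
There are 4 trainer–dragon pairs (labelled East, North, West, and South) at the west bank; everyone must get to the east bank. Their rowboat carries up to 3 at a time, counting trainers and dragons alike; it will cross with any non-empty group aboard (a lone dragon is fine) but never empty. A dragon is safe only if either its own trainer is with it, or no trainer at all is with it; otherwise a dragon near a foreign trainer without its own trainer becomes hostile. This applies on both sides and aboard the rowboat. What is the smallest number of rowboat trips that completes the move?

Counting alone: each trip to the east bank takes at most 3 across and each return brings at least 1 back, so after t trips out (and t−1 returns) at most 3t − (t−1) of the 8 are across; that first reaches 8 at t = 4, so at least 7 crossings are needed.
The safety rule pushes this higher. Following every safe sequence of crossings, the most of the 8 that can be at the east bank as the rowboat arrives there on crossing 7 is 7 — never all 8.
So no plan with fewer than 9 crossings exists, and this one achieves 9:
1. dragon East and trainer East cross → the east bank.
2. trainer East crosses ← the west bank.
3. dragon North, trainer East, and trainer North cross → the east bank.
4. dragon East and trainer East cross ← the west bank.
5. trainer East, trainer South, and trainer West cross → the east bank.
6. dragon North crosses ← the west bank.
7. dragon East and dragon North cross → the east bank.
8. dragon East crosses ← the west bank.
9. dragon East, dragon South, and dragon West cross → the east bank.

9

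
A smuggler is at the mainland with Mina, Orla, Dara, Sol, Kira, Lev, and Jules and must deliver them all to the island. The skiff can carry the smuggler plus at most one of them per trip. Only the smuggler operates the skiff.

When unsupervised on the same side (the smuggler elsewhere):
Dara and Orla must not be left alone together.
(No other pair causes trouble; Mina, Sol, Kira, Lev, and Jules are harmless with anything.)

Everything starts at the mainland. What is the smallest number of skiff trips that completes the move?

Counting alone: the smuggler can take at most 1 across per trip to the island, so moving all 7 needs at least 7 loaded trips out, with a return between consecutive ones — at least 13 crossings.
The plan below uses exactly 13 crossings, so it is optimal:
1. Smuggler goes to the island with Orla.  [the mainland: Dara, Jules, Kira, Lev, Mina, Sol | the island: Orla]
2. Smuggler goes back to the mainland alone.  [the mainland: Dara, Jules, Kira, Lev, Mina, Sol | the island: Orla]
3. Smuggler goes to the island with Mina.  [the mainland: Dara, Jules, Kira, Lev, Sol | the island: Mina, Orla]
4. Smuggler goes back to the mainland alone.  [the mainland: Dara, Jules, Kira, Lev, Sol | the island: Mina, Orla]
5. Smuggler goes to the island with Sol.  [the mainland: Dara, Jules, Kira, Lev | the island: Mina, Orla, Sol]
6. Smuggler goes back to the mainland alone.  [the mainland: Dara, Jules, Kira, Lev | the island: Mina, Orla, Sol]
7. Smuggler goes to the island with Kira.  [the mainland: Dara, Jules, Lev | the island: Kira, Mina, Orla, Sol]
8. Smuggler goes back to the mainland alone.  [the mainland: Dara, Jules, Lev | the island: Kira, Mina, Orla, Sol]
9. Smuggler goes to the island with Lev.  [the mainland: Dara, Jules | the island: Kira, Lev, Mina, Orla, Sol]
10. Smuggler goes back to the mainland alone.  [the mainland: Dara, Jules | the island: Kira, Lev, Mina, Orla, Sol]
11. Smuggler goes to the island with Jules.  [the mainland: Dara | the island: Jules, Kira, Lev, Mina, Orla, Sol]
12. Smuggler goes back to the mainland alone.  [the mainland: Dara | the island: Jules, Kira, Lev, Mina, Orla, Sol]
13. Smuggler goes to the island with Dara.  [the mainland: — | the island: Dara, Jules, Kira, Lev, Mina, Orla, Sol]

13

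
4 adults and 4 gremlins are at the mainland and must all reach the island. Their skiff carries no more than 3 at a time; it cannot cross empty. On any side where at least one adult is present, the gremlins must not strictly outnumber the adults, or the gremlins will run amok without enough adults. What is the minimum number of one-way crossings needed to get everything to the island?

Counting alone: each trip to the island takes at most 3 across and each return brings at least 1 back, so after t trips out (and t−1 returns) at most 3t − (t−1) of the 8 are across; that first reaches 8 at t = 4, so at least 7 crossings are needed.
The safety rule pushes this higher. Following every safe sequence of crossings, the most of the 8 that can be at the island as the skiff arrives there on crossing 7 is 7 — never all 8.
So no plan with fewer than 9 crossings exists, and this one achieves 9:
1. 2 gremlins → the island.  (the mainland: 4A 2G; the island: 0A 2G)
2. 1 gremlin ← the mainland.  (the mainland: 4A 3G; the island: 0A 1G)
3. 3 gremlins → the island.  (the mainland: 4A 0G; the island: 0A 4G)
4. 1 gremlin ← the mainland.  (the mainland: 4A 1G; the island: 0A 3G)
5. 3 adults → the island.  (the mainland: 1A 1G; the island: 3A 3G)
6. 1 adult and 1 gremlin ← the mainland.  (the mainland: 2A 2G; the island: 2A 2G)
7. 2 adults → the island.  (the mainland: 0A 2G; the island: 4A 2G)
8. 1 gremlin ← the mainland.  (the mainland: 0A 3G; the island: 4A 1G)
9. 3 gremlins → the island.  (the mainland: 0A 0G; the island: 4A 4G)

9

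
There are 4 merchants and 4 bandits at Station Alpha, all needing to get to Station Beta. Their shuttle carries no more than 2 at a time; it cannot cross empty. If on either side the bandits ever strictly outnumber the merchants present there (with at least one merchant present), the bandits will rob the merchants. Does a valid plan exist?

Following every safe sequence of crossings from the start, the most of the 8 that can be at Station Beta as the shuttle arrives there on crossings 1, 3, 5 is 2, 3, 4 respectively; the best ever achieved is 4 of 8.
From crossing 7 on, no configuration arises that was not already reachable earlier: only 11 distinct safe configurations (who is on which side, and where the shuttle is) can ever be reached, none of them has everyone across, and every continuation just revisits them. They are: 0 merchants + 0 bandits across (shuttle back at the start); 0 merchants + 1 bandit across (shuttle there); 0 merchants + 1 bandit across (shuttle back at the start); 0 merchants + 2 bandits across (shuttle there); 0 merchants + 2 bandits across (shuttle back at the start); 0 merchants + 3 bandits across (shuttle there); 0 merchants + 3 bandits across (shuttle back at the start); 0 merchants + 4 bandits across (shuttle there); 1 merchant + 1 bandit across (shuttle there); 1 merchant + 1 bandit across (shuttle back at the start); 2 merchants + 2 bandits across (shuttle there). So no valid plan exists.

No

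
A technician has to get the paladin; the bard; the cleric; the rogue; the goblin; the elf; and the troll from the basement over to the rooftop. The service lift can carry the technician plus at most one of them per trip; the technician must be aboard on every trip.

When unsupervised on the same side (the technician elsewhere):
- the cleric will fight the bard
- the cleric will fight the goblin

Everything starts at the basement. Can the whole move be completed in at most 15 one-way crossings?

Yes — this plan uses 15 crossings (≤ 15):
1. Technician goes to the rooftop with the cleric.
2. Technician goes back to the basement alone.
3. Technician goes to the rooftop with the paladin.
4. Technician goes back to the basement alone.
5. Technician goes to the rooftop with the bard.
6. Technician goes back to the basement with the cleric.
7. Technician goes to the rooftop with the goblin.
8. Technician goes back to the basement alone.
9. Technician goes to the rooftop with the rogue.
10. Technician goes back to the basement alone.
11. Technician goes to the rooftop with the elf.
12. Technician goes back to the basement alone.
13. Technician goes to the rooftop with the troll.
14. Technician goes back to the basement alone.
15. Technician goes to the rooftop with the cleric.

Yes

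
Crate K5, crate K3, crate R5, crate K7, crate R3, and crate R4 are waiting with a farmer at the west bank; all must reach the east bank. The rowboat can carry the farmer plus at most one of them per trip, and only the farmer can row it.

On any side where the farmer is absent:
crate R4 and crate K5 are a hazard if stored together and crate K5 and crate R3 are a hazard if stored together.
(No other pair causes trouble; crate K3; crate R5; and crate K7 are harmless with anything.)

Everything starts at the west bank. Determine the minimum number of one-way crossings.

Counting alone: the farmer can take at most 1 across per trip to the east bank, so moving all 6 needs at least 6 loaded trips out, with a return between consecutive ones — at least 11 crossings.
The safety rule pushes this higher. Following every safe sequence of crossings, the most of the 6 that can be at the east bank as the rowboat arrives there on crossing 11 is 5 — never all 6.
So no plan with fewer than 13 crossings exists, and this one achieves 13:
1. Farmer goes to the east bank with crate K5.  [the west bank: crate K3, crate K7, crate R3, crate R4, crate R5 | the east bank: crate K5]
2. Farmer goes back to the west bank alone.  [the west bank: crate K3, crate K7, crate R3, crate R4, crate R5 | the east bank: crate K5]
3. Farmer goes to the east bank with crate K3.  [the west bank: crate K7, crate R3, crate R4, crate R5 | the east bank: crate K3, crate K5]
4. Farmer goes back to the west bank alone.  [the west bank: crate K7, crate R3, crate R4, crate R5 | the east bank: crate K3, crate K5]
5. Farmer goes to the east bank with crate R5.  [the west bank: crate K7, crate R3, crate R4 | the east bank: crate K3, crate K5, crate R5]
6. Farmer goes back to the west bank alone.  [the west bank: crate K7, crate R3, crate R4 | the east bank: crate K3, crate K5, crate R5]
7. Farmer goes to the east bank with crate K7.  [the west bank: crate R3, crate R4 | the east bank: crate K3, crate K5, crate K7, crate R5]
8. Farmer goes back to the west bank alone.  [the west bank: crate R3, crate R4 | the east bank: crate K3, crate K5, crate K7, crate R5]
9. Farmer goes to the east bank with crate R3.  [the west bank: crate R4 | the east bank: crate K3, crate K5, crate K7, crate R3, crate R5]
10. Farmer goes back to the west bank with crate K5.  [the west bank: crate K5, crate R4 | the east bank: crate K3, crate K7, crate R3, crate R5]
11. Farmer goes to the east bank with crate R4.  [the west bank: crate K5 | the east bank: crate K3, crate K7, crate R3, crate R4, crate R5]
12. Farmer goes back to the west bank alone.  [the west bank: crate K5 | the east bank: crate K3, crate K7, crate R3, crate R4, crate R5]
13. Farmer goes to the east bank with crate K5.  [the west bank: — | the east bank: crate K3, crate K5, crate K7, crate R3, crate R4, crate R5]

13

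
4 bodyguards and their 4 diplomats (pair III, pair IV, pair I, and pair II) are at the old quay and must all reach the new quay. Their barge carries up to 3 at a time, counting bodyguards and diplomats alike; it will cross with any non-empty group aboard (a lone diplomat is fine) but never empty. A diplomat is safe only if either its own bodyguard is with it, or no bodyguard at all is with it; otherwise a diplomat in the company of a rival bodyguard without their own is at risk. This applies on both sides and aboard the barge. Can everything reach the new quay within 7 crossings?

Counting alone: each trip to the new quay takes at most 3 across and each return brings at least 1 back, so after t trips out (and t−1 returns) at most 3t − (t−1) of the 8 are across; that first reaches 8 at t = 4, so at least 7 crossings are needed.
The safety rule pushes this higher. Following every safe sequence of crossings, the most of the 8 that can be at the new quay as the barge arrives there on crossing 7 is 7 — never all 8.
So the move cannot be finished within 7 crossings. (The shortest complete plan takes 9:)
1. bodyguard III and diplomat III cross → the new quay.
2. bodyguard III crosses ← the old quay.
3. bodyguard III, bodyguard IV, and diplomat IV cross → the new quay.
4. bodyguard III and diplomat III cross ← the old quay.
5. bodyguard I, bodyguard II, and bodyguard III cross → the new quay.
6. diplomat IV crosses ← the old quay.
7. diplomat III and diplomat IV cross → the new quay.
8. diplomat III crosses ← the old quay.
9. diplomat I, diplomat II, and diplomat III cross → the new quay.

No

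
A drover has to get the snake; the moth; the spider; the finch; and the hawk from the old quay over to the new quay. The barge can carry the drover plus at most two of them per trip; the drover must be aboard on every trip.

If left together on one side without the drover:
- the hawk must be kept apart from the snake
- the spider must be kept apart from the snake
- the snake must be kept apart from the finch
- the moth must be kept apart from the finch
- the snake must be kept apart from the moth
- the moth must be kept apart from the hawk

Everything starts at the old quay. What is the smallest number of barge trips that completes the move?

Counting alone: the drover can take at most 2 across per trip to the new quay, so moving all 5 needs at least 3 loaded trips out, with a return between consecutive ones — at least 5 crossings.
The safety rule pushes this higher. Following every safe sequence of crossings, the most of the 5 that can be at the new quay as the barge arrives there on crossing 5 is 4 — never all 5.
So no plan with fewer than 7 crossings exists, and this one achieves 7:
1. Drover goes to the new quay with the moth and the snake.  [the old quay: the finch, the hawk, the spider | the new quay: the moth, the snake]
2. Drover goes back to the old quay with the snake.  [the old quay: the finch, the hawk, the snake, the spider | the new quay: the moth]
3. Drover goes to the new quay with the snake and the spider.  [the old quay: the finch, the hawk | the new quay: the moth, the snake, the spider]
4. Drover goes back to the old quay with the snake.  [the old quay: the finch, the hawk, the snake | the new quay: the moth, the spider]
5. Drover goes to the new quay with the finch and the hawk.  [the old quay: the snake | the new quay: the finch, the hawk, the moth, the spider]
6. Drover goes back to the old quay with the moth.  [the old quay: the moth, the snake | the new quay: the finch, the hawk, the spider]
7. Drover goes to the new quay with the moth and the snake.  [the old quay: — | the new quay: the finch, the hawk, the moth, the snake, the spider]

7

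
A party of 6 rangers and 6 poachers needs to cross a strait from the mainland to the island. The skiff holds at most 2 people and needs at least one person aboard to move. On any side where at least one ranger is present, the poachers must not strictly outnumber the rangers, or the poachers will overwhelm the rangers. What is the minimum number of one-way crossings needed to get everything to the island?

Following every safe sequence of crossings from the start, the most of the 12 that can be at the island as the skiff arrives there on crossings 1, 3, 5, 7, 9 is 2, 3, 4, 5, 6 respectively; the best ever achieved is 6 of 12.
From crossing 11 on, no configuration arises that was not already reachable earlier: only 15 distinct safe configurations (who is on which side, and where the skiff is) can ever be reached, none of them has everyone across, and every continuation just revisits them. They are: 0 rangers + 0 poachers across (skiff back at the start); 0 rangers + 1 poacher across (skiff there); 0 rangers + 1 poacher across (skiff back at the start); 0 rangers + 2 poachers across (skiff there); 0 rangers + 2 poachers across (skiff back at the start); 0 rangers + 3 poachers across (skiff there); 0 rangers + 3 poachers across (skiff back at the start); 0 rangers + 4 poachers across (skiff there); 0 rangers + 4 poachers across (skiff back at the start); 0 rangers + 5 poachers across (skiff there); 0 rangers + 5 poachers across (skiff back at the start); 0 rangers + 6 poachers across (skiff there); 1 ranger + 1 poacher across (skiff there); 1 ranger + 1 poacher across (skiff back at the start); 2 rangers + 2 poachers across (skiff there). So no valid plan exists.

impossible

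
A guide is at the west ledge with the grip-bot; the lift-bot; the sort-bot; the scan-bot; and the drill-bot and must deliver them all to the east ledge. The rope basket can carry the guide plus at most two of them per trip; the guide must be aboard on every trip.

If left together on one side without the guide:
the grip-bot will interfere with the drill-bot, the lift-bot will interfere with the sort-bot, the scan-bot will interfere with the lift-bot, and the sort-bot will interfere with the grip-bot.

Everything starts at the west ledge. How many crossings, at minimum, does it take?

7

Counting alone: the guide can take at most 2 across per trip to the east ledge, so moving all 5 needs at least 3 loaded trips out, with a return between consecutive ones — at least 5 crossings.
The safety rule pushes this higher. Following every safe sequence of crossings, the most of the 5 that can be at the east ledge as the rope basket arrives there on crossing 5 is 4 — never all 5.
So no plan with fewer than 7 crossings exists, and this one achieves 7:
1. Guide goes to the east ledge with the grip-bot and the lift-bot.  [the west ledge: the drill-bot, the scan-bot, the sort-bot | the east ledge: the grip-bot, the lift-bot]
2. Guide goes back to the west ledge alone.  [the west ledge: the drill-bot, the scan-bot, the sort-bot | the east ledge: the grip-bot, the lift-bot]
3. Guide goes to the east ledge with the sort-bot.  [the west ledge: the drill-bot, the scan-bot | the east ledge: the grip-bot, the lift-bot, the sort-bot]
4. Guide goes back to the west ledge with the grip-bot and the lift-bot.  [the west ledge: the drill-bot, the grip-bot, the lift-bot, the scan-bot | the east ledge: the sort-bot]
5. Guide goes to the east ledge with the drill-bot and the scan-bot.  [the west ledge: the grip-bot, the lift-bot | the east ledge: the drill-bot, the scan-bot, the sort-bot]
6. Guide goes back to the west ledge alone.  [the west ledge: the grip-bot, the lift-bot | the east ledge: the drill-bot, the scan-bot, the sort-bot]
7. Guide goes to the east ledge with the grip-bot and the lift-bot.  [the west ledge: — | the east ledge: the drill-bot, the grip-bot, the lift-bot, the scan-bot, the sort-bot]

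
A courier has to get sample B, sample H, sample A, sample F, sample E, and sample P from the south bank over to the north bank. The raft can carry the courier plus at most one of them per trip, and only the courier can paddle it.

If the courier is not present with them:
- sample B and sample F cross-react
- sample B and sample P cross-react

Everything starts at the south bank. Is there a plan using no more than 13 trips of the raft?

Yes — this plan uses 13 crossings (≤ 13):
1. Courier goes to the north bank with sample B.
2. Courier goes back to the south bank alone.
3. Courier goes to the north bank with sample H.
4. Courier goes back to the south bank alone.
5. Courier goes to the north bank with sample A.
6. Courier goes back to the south bank alone.
7. Courier goes to the north bank with sample F.
8. Courier goes back to the south bank with sample B.
9. Courier goes to the north bank with sample P.
10. Courier goes back to the south bank alone.
11. Courier goes to the north bank with sample E.
12. Courier goes back to the south bank alone.
13. Courier goes to the north bank with sample B.

Yes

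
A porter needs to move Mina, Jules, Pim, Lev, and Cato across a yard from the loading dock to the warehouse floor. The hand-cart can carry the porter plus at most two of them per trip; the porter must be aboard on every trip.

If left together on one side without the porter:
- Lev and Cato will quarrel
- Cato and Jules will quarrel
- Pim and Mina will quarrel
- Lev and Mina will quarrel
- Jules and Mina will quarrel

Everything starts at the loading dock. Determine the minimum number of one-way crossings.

Counting alone: the porter can take at most 2 across per trip to the warehouse floor, so moving all 5 needs at least 3 loaded trips out, with a return between consecutive ones — at least 5 crossings.
The safety rule pushes this higher. Following every safe sequence of crossings, the most of the 5 that can be at the warehouse floor as the hand-cart arrives there on crossing 5 is 4 — never all 5.
So no plan with fewer than 7 crossings exists, and this one achieves 7:
1. Porter goes to the warehouse floor with Cato and Mina.  [the loading dock: Jules, Lev, Pim | the warehouse floor: Cato, Mina]
2. Porter goes back to the loading dock alone.  [the loading dock: Jules, Lev, Pim | the warehouse floor: Cato, Mina]
3. Porter goes to the warehouse floor with Jules.  [the loading dock: Lev, Pim | the warehouse floor: Cato, Jules, Mina]
4. Porter goes back to the loading dock with Cato and Mina.  [the loading dock: Cato, Lev, Mina, Pim | the warehouse floor: Jules]
5. Porter goes to the warehouse floor with Lev and Pim.  [the loading dock: Cato, Mina | the warehouse floor: Jules, Lev, Pim]
6. Porter goes back to the loading dock alone.  [the loading dock: Cato, Mina | the warehouse floor: Jules, Lev, Pim]
7. Porter goes to the warehouse floor with Cato and Mina.  [the loading dock: — | the warehouse floor: Cato, Jules, Lev, Mina, Pim]

7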